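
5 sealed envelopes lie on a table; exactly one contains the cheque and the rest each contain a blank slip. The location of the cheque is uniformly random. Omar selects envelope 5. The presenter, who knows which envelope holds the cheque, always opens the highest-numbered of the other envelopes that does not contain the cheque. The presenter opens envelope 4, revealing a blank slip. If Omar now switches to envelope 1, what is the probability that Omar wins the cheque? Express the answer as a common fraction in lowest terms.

1/4

Condition on the true location of the cheque.
If it is in any of envelopes 1, 2, 3, and 5 (prior 1/5 each): envelope 4 is the highest-numbered option available, probability 1; weight (1/5)·1 = 1/5 each.
If it is in envelope 4 (prior 1/5): the presenter opened envelope 4, so this case is ruled out; weight (1/5)·0 = 0.
The weights sum to 4/5.
So P(the cheque in envelope 1 | the presenter opened envelope 4) = (1/5) / (4/5) = 1/4.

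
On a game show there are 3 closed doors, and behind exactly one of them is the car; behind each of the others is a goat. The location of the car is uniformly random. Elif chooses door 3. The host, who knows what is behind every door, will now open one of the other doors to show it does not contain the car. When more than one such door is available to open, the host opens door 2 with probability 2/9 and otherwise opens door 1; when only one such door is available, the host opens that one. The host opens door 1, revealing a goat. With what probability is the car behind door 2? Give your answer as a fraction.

9/16

Condition on the true location of the car.
If it is behind door 1 (prior 1/3): the host opened door 1, so this case is ruled out; weight (1/3)·0 = 0.
If it is behind door 2 (prior 1/3): only door 1 is available, probability 1; weight (1/3)·1 = 1/3.
If it is behind door 3 (prior 1/3): door 2 is available but not opened, probability 7/9; weight (1/3)·(7/9) = 7/27.
The weights sum to 16/27.
So P(the car behind door 2 | the host opened door 1) = (1/3) / (16/27) = 9/16.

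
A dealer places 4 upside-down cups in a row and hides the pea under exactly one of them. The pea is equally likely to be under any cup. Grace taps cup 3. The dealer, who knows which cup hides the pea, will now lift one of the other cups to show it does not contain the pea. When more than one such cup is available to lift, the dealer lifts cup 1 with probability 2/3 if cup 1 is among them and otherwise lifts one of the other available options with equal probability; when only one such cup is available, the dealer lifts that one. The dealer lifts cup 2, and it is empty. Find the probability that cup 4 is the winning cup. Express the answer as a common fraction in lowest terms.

1/3

Consider each possible location of the pea in turn.
If it is under cup 1 (prior 1/4): cup 1 holds the prize so is unavailable; the dealer chooses uniformly among the 2 others, probability 1/2; weight (1/4)·(1/2) = 1/8.
If it is under cup 2 (prior 1/4): the dealer opened cup 2, so this case is ruled out; weight (1/4)·0 = 0.
If it is under cup 3 (prior 1/4): cup 1 is available but not opened; cup 2 gets probability (1 − 2/3)/2 = 1/6; weight (1/4)·(1/6) = 1/24.
If it is under cup 4 (prior 1/4): cup 1 is available but not opened, probability 1/3; weight (1/4)·(1/3) = 1/12.
The weights sum to 1/4.
So P(the pea under cup 4 | the dealer opened cup 2) = (1/12) / (1/4) = 1/3.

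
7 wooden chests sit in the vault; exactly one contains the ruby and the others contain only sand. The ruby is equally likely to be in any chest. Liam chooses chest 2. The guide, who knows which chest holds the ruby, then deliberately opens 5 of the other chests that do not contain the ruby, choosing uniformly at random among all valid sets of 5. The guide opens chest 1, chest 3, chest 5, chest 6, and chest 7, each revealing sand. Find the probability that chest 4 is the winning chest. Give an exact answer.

Condition on the true location of the ruby.
If it is in any of chests 1, 3, 5, 6, and 7 (prior 1/7 each): that chest was opened and seen not to hold the prize — ruled out; weight (1/7)·0 = 0 each.
If it is in chest 2 (prior 1/7): the guide has 6 equally likely choices, so probability 1/6; weight (1/7)·(1/6) = 1/42.
If it is in chest 4 (prior 1/7): the guide has no choice, probability 1; weight (1/7)·1 = 1/7.
The weights sum to 1/6.
So P(the ruby in chest 4 | the guide opened chest 1, chest 3, chest 5, chest 6, and chest 7) = (1/7) / (1/6) = 6/7.

6/7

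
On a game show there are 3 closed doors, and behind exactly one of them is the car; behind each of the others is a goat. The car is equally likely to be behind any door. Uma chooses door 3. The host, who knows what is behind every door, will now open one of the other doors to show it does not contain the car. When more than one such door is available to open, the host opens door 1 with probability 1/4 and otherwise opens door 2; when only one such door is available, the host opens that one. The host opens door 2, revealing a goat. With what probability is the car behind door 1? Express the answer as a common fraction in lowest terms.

4/7

Consider each possible location of the car in turn.
If it is behind door 1 (prior 1/3): only door 2 is available, probability 1; weight (1/3)·1 = 1/3.
If it is behind door 2 (prior 1/3): the host opened door 2, so this case is ruled out; weight (1/3)·0 = 0.
If it is behind door 3 (prior 1/3): door 1 is available but not opened, probability 3/4; weight (1/3)·(3/4) = 1/4.
The weights sum to 7/12.
So P(the car behind door 1 | the host opened door 2) = (1/3) / (7/12) = 4/7.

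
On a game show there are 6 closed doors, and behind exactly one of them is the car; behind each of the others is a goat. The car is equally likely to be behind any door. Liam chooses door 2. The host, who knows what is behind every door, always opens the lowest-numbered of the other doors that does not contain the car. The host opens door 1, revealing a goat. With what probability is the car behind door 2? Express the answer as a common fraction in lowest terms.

1/5

Consider each possible location of the car in turn.
If it is behind door 1 (prior 1/6): the host opened door 1, so this case is ruled out; weight (1/6)·0 = 0.
If it is behind any of doors 2, 3, 4, 5, and 6 (prior 1/6 each): door 1 is the lowest-numbered option available, probability 1; weight (1/6)·1 = 1/6 each.
The weights sum to 5/6.
So P(the car behind door 2 | the host opened door 1) = (1/6) / (5/6) = 1/5.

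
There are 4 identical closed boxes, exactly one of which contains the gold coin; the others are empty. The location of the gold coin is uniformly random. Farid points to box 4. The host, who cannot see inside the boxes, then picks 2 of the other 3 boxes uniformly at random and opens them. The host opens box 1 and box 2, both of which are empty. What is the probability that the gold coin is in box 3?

1/2

Condition on the true location of the gold coin.
If it is in either of boxes 1 and 2 (prior 1/4 each): that box was opened and seen not to hold the prize — ruled out; weight (1/4)·0 = 0 each.
If it is in either of boxes 3 and 4 (prior 1/4 each): the host picks exactly this set with probability 1/3 regardless, and none is the prize; weight (1/4)·(1/3) = 1/12 each.
The weights sum to 1/6.
So P(the gold coin in box 3 | the host opened box 1 and box 2) = (1/12) / (1/6) = 1/2.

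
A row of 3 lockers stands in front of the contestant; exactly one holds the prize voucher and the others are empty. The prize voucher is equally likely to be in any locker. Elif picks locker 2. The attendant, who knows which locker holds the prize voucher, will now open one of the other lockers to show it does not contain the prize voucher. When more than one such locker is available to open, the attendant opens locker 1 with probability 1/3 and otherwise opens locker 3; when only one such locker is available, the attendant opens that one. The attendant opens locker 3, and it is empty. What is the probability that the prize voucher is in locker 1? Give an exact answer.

3/5

Consider each possible location of the prize voucher in turn.
If it is in locker 1 (prior 1/3): only locker 3 is available, probability 1; weight (1/3)·1 = 1/3.
If it is in locker 2 (prior 1/3): locker 1 is available but not opened, probability 2/3; weight (1/3)·(2/3) = 2/9.
If it is in locker 3 (prior 1/3): the attendant opened locker 3, so this case is ruled out; weight (1/3)·0 = 0.
The weights sum to 5/9.
So P(the prize voucher in locker 1 | the attendant opened locker 3) = (1/3) / (5/9) = 3/5.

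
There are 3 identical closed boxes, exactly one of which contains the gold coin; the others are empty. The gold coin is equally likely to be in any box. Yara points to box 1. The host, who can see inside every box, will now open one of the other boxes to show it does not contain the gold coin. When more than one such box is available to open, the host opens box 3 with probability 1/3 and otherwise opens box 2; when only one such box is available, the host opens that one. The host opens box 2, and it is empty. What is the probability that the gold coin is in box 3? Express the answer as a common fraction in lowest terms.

Apply Bayes' rule, conditioning on where the gold coin actually is.
If it is in box 1 (prior 1/3): box 3 is available but not opened, probability 2/3; weight (1/3)·(2/3) = 2/9.
If it is in box 2 (prior 1/3): the host opened box 2, so this case is ruled out; weight (1/3)·0 = 0.
If it is in box 3 (prior 1/3): only box 2 is available, probability 1; weight (1/3)·1 = 1/3.
The weights sum to 5/9.
So P(the gold coin in box 3 | the host opened box 2) = (1/3) / (5/9) = 3/5.

3/5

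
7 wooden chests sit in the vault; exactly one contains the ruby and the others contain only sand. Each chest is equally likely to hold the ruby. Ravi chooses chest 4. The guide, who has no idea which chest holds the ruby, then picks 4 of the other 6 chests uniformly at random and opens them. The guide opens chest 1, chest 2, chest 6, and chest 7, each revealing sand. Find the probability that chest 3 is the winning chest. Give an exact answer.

Condition on the true location of the ruby.
If it is in any of chests 1, 2, 6, and 7 (prior 1/7 each): that chest was opened and seen not to hold the prize — ruled out; weight (1/7)·0 = 0 each.
If it is in any of chests 3, 4, and 5 (prior 1/7 each): the guide picks exactly this set with probability 1/15 regardless, and none is the prize; weight (1/7)·(1/15) = 1/105 each.
The weights sum to 1/35.
So P(the ruby in chest 3 | the guide opened chest 1, chest 2, chest 6, and chest 7) = (1/105) / (1/35) = 1/3.

1/3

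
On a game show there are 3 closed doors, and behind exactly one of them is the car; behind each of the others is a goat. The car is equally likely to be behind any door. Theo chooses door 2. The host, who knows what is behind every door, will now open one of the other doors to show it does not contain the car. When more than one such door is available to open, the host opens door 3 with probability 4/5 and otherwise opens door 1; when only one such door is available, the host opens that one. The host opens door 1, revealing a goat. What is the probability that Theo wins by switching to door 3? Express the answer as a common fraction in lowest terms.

5/6

Apply Bayes' rule, conditioning on where the car actually is.
If it is behind door 1 (prior 1/3): the host opened door 1, so this case is ruled out; weight (1/3)·0 = 0.
If it is behind door 2 (prior 1/3): door 3 is available but not opened, probability 1/5; weight (1/3)·(1/5) = 1/15.
If it is behind door 3 (prior 1/3): only door 1 is available, probability 1; weight (1/3)·1 = 1/3.
The weights sum to 2/5.
So P(the car behind door 3 | the host opened door 1) = (1/3) / (2/5) = 5/6.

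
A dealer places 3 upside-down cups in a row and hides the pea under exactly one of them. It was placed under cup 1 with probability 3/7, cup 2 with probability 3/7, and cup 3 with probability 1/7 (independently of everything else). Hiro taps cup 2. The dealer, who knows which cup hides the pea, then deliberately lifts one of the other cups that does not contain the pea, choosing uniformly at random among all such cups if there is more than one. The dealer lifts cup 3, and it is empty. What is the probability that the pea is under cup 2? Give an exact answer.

Apply Bayes' rule, conditioning on where the pea actually is.
If it is under cup 1 (prior 3/7): the dealer has no choice, probability 1; weight (3/7)·1 = 3/7.
If it is under cup 2 (prior 3/7): the dealer has 2 equally likely choices, so probability 1/2; weight (3/7)·(1/2) = 3/14.
If it is under cup 3 (prior 1/7): the dealer opened cup 3, so this case is ruled out; weight (1/7)·0 = 0.
The weights sum to 9/14.
So P(the pea under cup 2 | the dealer opened cup 3) = (3/14) / (9/14) = 1/3.

1/3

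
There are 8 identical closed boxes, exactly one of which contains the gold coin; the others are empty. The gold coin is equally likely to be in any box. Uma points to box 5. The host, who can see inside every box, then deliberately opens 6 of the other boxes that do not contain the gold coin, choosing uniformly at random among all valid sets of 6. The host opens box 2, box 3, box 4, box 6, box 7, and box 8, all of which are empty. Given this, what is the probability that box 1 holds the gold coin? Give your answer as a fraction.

7/8

Consider each possible location of the gold coin in turn.
If it is in box 1 (prior 1/8): the host has no choice, probability 1; weight (1/8)·1 = 1/8.
If it is in any of boxes 2, 3, 4, 6, 7, and 8 (prior 1/8 each): that box was opened and seen not to hold the prize — ruled out; weight (1/8)·0 = 0 each.
If it is in box 5 (prior 1/8): the host has 7 equally likely choices, so probability 1/7; weight (1/8)·(1/7) = 1/56.
The weights sum to 1/7.
So P(the gold coin in box 1 | the host opened box 2, box 3, box 4, box 6, box 7, and box 8) = (1/8) / (1/7) = 7/8.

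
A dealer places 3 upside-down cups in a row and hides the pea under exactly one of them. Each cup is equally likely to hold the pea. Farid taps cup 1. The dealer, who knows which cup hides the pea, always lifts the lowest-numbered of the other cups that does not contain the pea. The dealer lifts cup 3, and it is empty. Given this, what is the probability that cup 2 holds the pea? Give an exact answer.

Condition on the true location of the pea.
If it is under cup 1 (prior 1/3): the dealer would have opened cup 2 instead, probability 0; weight (1/3)·0 = 0.
If it is under cup 2 (prior 1/3): cup 3 is the lowest-numbered option available, probability 1; weight (1/3)·1 = 1/3.
If it is under cup 3 (prior 1/3): the dealer opened cup 3, so this case is ruled out; weight (1/3)·0 = 0.
The weights sum to 1/3.
So P(the pea under cup 2 | the dealer opened cup 3) = (1/3) / (1/3) = 1.

1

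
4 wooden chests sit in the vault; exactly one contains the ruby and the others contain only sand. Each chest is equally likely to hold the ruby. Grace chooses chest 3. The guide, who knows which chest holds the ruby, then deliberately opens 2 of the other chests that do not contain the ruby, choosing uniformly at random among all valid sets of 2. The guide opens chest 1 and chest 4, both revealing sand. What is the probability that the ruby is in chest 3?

Consider each possible location of the ruby in turn.
If it is in either of chests 1 and 4 (prior 1/4 each): that chest was opened and seen not to hold the prize — ruled out; weight (1/4)·0 = 0 each.
If it is in chest 2 (prior 1/4): the guide has no choice, probability 1; weight (1/4)·1 = 1/4.
If it is in chest 3 (prior 1/4): the guide has 3 equally likely choices, so probability 1/3; weight (1/4)·(1/3) = 1/12.
The weights sum to 1/3.
So P(the ruby in chest 3 | the guide opened chest 1 and chest 4) = (1/12) / (1/3) = 1/4.

1/4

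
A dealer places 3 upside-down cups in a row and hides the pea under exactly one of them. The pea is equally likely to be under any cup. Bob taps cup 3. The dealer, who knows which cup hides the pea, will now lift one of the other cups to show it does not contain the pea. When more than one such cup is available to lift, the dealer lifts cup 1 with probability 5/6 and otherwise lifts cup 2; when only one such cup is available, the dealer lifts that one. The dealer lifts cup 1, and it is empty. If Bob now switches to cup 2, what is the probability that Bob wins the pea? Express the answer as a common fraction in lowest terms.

6/11

Consider each possible location of the pea in turn.
If it is under cup 1 (prior 1/3): the dealer opened cup 1, so this case is ruled out; weight (1/3)·0 = 0.
If it is under cup 2 (prior 1/3): only cup 1 is available, probability 1; weight (1/3)·1 = 1/3.
If it is under cup 3 (prior 1/3): cup 1 is available, opened with probability 5/6; weight (1/3)·(5/6) = 5/18.
The weights sum to 11/18.
So P(the pea under cup 2 | the dealer opened cup 1) = (1/3) / (11/18) = 6/11.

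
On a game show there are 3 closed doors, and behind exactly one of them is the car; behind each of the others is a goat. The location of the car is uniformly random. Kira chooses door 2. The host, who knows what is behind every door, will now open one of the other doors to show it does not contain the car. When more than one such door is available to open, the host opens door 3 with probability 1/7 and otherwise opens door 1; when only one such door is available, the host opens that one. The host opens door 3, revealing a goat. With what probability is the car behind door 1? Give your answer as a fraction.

Condition on the true location of the car.
If it is behind door 1 (prior 1/3): only door 3 is available, probability 1; weight (1/3)·1 = 1/3.
If it is behind door 2 (prior 1/3): door 3 is available, opened with probability 1/7; weight (1/3)·(1/7) = 1/21.
If it is behind door 3 (prior 1/3): the host opened door 3, so this case is ruled out; weight (1/3)·0 = 0.
The weights sum to 8/21.
So P(the car behind door 1 | the host opened door 3) = (1/3) / (8/21) = 7/8.

7/8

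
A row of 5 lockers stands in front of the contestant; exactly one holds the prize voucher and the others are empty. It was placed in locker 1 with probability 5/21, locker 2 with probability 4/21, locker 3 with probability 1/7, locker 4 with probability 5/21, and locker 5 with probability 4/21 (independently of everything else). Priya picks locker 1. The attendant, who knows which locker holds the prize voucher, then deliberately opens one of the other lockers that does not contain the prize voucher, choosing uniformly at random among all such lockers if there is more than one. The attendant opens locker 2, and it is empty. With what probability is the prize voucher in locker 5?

Condition on the true location of the prize voucher.
If it is in locker 1 (prior 5/21): the attendant has 4 equally likely choices, so probability 1/4; weight (5/21)·(1/4) = 5/84.
If it is in locker 2 (prior 4/21): the attendant opened locker 2, so this case is ruled out; weight (4/21)·0 = 0.
If it is in locker 3 (prior 1/7): the attendant has 3 equally likely choices, so probability 1/3; weight (1/7)·(1/3) = 1/21.
If it is in locker 4 (prior 5/21): the attendant has 3 equally likely choices, so probability 1/3; weight (5/21)·(1/3) = 5/63.
If it is in locker 5 (prior 4/21): the attendant has 3 equally likely choices, so probability 1/3; weight (4/21)·(1/3) = 4/63.
The weights sum to 1/4.
So P(the prize voucher in locker 5 | the attendant opened locker 2) = (4/63) / (1/4) = 16/63.

16/63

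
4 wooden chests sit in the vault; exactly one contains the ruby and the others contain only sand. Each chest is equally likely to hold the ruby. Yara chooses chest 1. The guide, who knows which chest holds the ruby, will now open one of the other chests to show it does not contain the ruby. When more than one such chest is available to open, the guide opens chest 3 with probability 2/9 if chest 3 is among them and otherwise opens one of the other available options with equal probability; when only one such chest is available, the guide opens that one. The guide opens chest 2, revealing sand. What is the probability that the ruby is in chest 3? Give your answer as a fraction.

3/10

Condition on the true location of the ruby.
If it is in chest 1 (prior 1/4): chest 3 is available but not opened; chest 2 gets probability (1 − 2/9)/2 = 7/18; weight (1/4)·(7/18) = 7/72.
If it is in chest 2 (prior 1/4): the guide opened chest 2, so this case is ruled out; weight (1/4)·0 = 0.
If it is in chest 3 (prior 1/4): chest 3 holds the prize so is unavailable; the guide chooses uniformly among the 2 others, probability 1/2; weight (1/4)·(1/2) = 1/8.
If it is in chest 4 (prior 1/4): chest 3 is available but not opened, probability 7/9; weight (1/4)·(7/9) = 7/36.
The weights sum to 5/12.
So P(the ruby in chest 3 | the guide opened chest 2) = (1/8) / (5/12) = 3/10.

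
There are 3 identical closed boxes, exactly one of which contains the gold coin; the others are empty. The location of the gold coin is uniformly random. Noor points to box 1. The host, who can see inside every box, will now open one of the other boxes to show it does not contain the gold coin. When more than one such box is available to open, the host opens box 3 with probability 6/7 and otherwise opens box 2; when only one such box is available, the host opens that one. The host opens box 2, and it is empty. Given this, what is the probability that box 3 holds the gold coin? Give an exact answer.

7/8

Consider each possible location of the gold coin in turn.
If it is in box 1 (prior 1/3): box 3 is available but not opened, probability 1/7; weight (1/3)·(1/7) = 1/21.
If it is in box 2 (prior 1/3): the host opened box 2, so this case is ruled out; weight (1/3)·0 = 0.
If it is in box 3 (prior 1/3): only box 2 is available, probability 1; weight (1/3)·1 = 1/3.
The weights sum to 8/21.
So P(the gold coin in box 3 | the host opened box 2) = (1/3) / (8/21) = 7/8.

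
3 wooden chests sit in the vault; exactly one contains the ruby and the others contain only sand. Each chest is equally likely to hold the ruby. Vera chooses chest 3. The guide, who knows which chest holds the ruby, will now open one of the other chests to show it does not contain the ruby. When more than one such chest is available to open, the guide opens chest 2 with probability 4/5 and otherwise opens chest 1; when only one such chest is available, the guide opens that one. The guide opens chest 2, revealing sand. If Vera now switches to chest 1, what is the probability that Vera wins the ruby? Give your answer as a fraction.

5/9

Consider each possible location of the ruby in turn.
If it is in chest 1 (prior 1/3): only chest 2 is available, probability 1; weight (1/3)·1 = 1/3.
If it is in chest 2 (prior 1/3): the guide opened chest 2, so this case is ruled out; weight (1/3)·0 = 0.
If it is in chest 3 (prior 1/3): chest 2 is available, opened with probability 4/5; weight (1/3)·(4/5) = 4/15.
The weights sum to 3/5.
So P(the ruby in chest 1 | the guide opened chest 2) = (1/3) / (3/5) = 5/9.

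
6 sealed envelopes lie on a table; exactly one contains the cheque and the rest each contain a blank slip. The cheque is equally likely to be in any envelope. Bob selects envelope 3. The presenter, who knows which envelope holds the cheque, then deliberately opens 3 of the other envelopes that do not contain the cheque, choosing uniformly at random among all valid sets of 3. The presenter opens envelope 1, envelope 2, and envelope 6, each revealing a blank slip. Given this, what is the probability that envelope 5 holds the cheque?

Condition on the true location of the cheque.
If it is in any of envelopes 1, 2, and 6 (prior 1/6 each): that envelope was opened and seen not to hold the prize — ruled out; weight (1/6)·0 = 0 each.
If it is in envelope 3 (prior 1/6): the presenter has 10 equally likely choices, so probability 1/10; weight (1/6)·(1/10) = 1/60.
If it is in either of envelopes 4 and 5 (prior 1/6 each): the presenter has 4 equally likely choices, so probability 1/4; weight (1/6)·(1/4) = 1/24 each.
The weights sum to 1/10.
So P(the cheque in envelope 5 | the presenter opened envelope 1, envelope 2, and envelope 6) = (1/24) / (1/10) = 5/12.

5/12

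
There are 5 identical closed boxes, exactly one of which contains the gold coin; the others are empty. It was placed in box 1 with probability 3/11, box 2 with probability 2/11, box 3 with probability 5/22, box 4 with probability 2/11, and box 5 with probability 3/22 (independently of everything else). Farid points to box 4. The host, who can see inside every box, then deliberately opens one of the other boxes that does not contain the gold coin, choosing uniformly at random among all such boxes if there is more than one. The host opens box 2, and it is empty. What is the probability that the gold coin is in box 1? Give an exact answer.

6/17

Apply Bayes' rule, conditioning on where the gold coin actually is.
If it is in box 1 (prior 3/11): the host has 3 equally likely choices, so probability 1/3; weight (3/11)·(1/3) = 1/11.
If it is in box 2 (prior 2/11): the host opened box 2, so this case is ruled out; weight (2/11)·0 = 0.
If it is in box 3 (prior 5/22): the host has 3 equally likely choices, so probability 1/3; weight (5/22)·(1/3) = 5/66.
If it is in box 4 (prior 2/11): the host has 4 equally likely choices, so probability 1/4; weight (2/11)·(1/4) = 1/22.
If it is in box 5 (prior 3/22): the host has 3 equally likely choices, so probability 1/3; weight (3/22)·(1/3) = 1/22.
The weights sum to 17/66.
So P(the gold coin in box 1 | the host opened box 2) = (1/11) / (17/66) = 6/17.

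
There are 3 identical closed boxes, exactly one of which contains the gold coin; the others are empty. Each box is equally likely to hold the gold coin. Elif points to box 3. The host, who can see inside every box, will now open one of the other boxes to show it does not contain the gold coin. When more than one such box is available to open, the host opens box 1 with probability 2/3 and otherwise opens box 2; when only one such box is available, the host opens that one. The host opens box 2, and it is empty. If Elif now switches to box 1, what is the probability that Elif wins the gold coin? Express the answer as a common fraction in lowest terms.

3/4

Consider each possible location of the gold coin in turn.
If it is in box 1 (prior 1/3): only box 2 is available, probability 1; weight (1/3)·1 = 1/3.
If it is in box 2 (prior 1/3): the host opened box 2, so this case is ruled out; weight (1/3)·0 = 0.
If it is in box 3 (prior 1/3): box 1 is available but not opened, probability 1/3; weight (1/3)·(1/3) = 1/9.
The weights sum to 4/9.
So P(the gold coin in box 1 | the host opened box 2) = (1/3) / (4/9) = 3/4.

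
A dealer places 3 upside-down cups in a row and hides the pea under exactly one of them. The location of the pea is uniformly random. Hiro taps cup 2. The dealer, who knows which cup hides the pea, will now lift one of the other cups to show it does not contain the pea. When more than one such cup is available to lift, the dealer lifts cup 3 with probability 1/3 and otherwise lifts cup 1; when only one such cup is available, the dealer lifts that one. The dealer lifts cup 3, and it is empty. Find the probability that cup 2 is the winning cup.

1/4

Condition on the true location of the pea.
If it is under cup 1 (prior 1/3): only cup 3 is available, probability 1; weight (1/3)·1 = 1/3.
If it is under cup 2 (prior 1/3): cup 3 is available, opened with probability 1/3; weight (1/3)·(1/3) = 1/9.
If it is under cup 3 (prior 1/3): the dealer opened cup 3, so this case is ruled out; weight (1/3)·0 = 0.
The weights sum to 4/9.
So P(the pea under cup 2 | the dealer opened cup 3) = (1/9) / (4/9) = 1/4.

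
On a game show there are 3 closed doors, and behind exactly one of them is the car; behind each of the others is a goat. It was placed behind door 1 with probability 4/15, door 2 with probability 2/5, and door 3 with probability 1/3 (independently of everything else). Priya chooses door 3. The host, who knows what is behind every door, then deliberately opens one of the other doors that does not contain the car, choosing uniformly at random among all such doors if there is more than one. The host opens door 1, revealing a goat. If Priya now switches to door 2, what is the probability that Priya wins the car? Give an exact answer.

Apply Bayes' rule, conditioning on where the car actually is.
If it is behind door 1 (prior 4/15): the host opened door 1, so this case is ruled out; weight (4/15)·0 = 0.
If it is behind door 2 (prior 2/5): the host has no choice, probability 1; weight (2/5)·1 = 2/5.
If it is behind door 3 (prior 1/3): the host has 2 equally likely choices, so probability 1/2; weight (1/3)·(1/2) = 1/6.
The weights sum to 17/30.
So P(the car behind door 2 | the host opened door 1) = (2/5) / (17/30) = 12/17.

12/17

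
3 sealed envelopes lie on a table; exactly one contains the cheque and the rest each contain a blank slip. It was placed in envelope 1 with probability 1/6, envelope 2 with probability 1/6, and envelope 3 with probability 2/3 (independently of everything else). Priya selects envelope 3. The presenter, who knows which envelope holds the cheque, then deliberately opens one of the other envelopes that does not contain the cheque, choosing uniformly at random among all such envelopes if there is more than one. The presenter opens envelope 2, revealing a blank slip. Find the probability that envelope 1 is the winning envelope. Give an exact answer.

1/3

Condition on the true location of the cheque.
If it is in envelope 1 (prior 1/6): the presenter has no choice, probability 1; weight (1/6)·1 = 1/6.
If it is in envelope 2 (prior 1/6): the presenter opened envelope 2, so this case is ruled out; weight (1/6)·0 = 0.
If it is in envelope 3 (prior 2/3): the presenter has 2 equally likely choices, so probability 1/2; weight (2/3)·(1/2) = 1/3.
The weights sum to 1/2.
So P(the cheque in envelope 1 | the presenter opened envelope 2) = (1/6) / (1/2) = 1/3.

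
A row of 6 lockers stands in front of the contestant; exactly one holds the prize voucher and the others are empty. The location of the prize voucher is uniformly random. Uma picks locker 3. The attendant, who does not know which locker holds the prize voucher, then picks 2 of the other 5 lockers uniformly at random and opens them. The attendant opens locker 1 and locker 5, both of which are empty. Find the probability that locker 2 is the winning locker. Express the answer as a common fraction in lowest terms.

Consider each possible location of the prize voucher in turn.
If it is in either of lockers 1 and 5 (prior 1/6 each): that locker was opened and seen not to hold the prize — ruled out; weight (1/6)·0 = 0 each.
If it is in any of lockers 2, 3, 4, and 6 (prior 1/6 each): the attendant picks exactly this set with probability 1/10 regardless, and none is the prize; weight (1/6)·(1/10) = 1/60 each.
The weights sum to 1/15.
So P(the prize voucher in locker 2 | the attendant opened locker 1 and locker 5) = (1/60) / (1/15) = 1/4.

1/4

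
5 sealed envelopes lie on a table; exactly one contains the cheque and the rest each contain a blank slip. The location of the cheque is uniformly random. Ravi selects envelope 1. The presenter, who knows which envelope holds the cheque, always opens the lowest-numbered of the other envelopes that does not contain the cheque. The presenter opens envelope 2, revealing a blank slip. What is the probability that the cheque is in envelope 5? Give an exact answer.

Consider each possible location of the cheque in turn.
If it is in any of envelopes 1, 3, 4, and 5 (prior 1/5 each): envelope 2 is the lowest-numbered option available, probability 1; weight (1/5)·1 = 1/5 each.
If it is in envelope 2 (prior 1/5): the presenter opened envelope 2, so this case is ruled out; weight (1/5)·0 = 0.
The weights sum to 4/5.
So P(the cheque in envelope 5 | the presenter opened envelope 2) = (1/5) / (4/5) = 1/4.

1/4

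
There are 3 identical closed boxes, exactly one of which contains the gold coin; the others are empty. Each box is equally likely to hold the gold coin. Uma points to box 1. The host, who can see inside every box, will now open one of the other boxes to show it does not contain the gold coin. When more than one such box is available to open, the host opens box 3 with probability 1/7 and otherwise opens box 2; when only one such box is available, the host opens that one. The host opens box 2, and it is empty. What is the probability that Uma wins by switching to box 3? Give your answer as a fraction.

Apply Bayes' rule, conditioning on where the gold coin actually is.
If it is in box 1 (prior 1/3): box 3 is available but not opened, probability 6/7; weight (1/3)·(6/7) = 2/7.
If it is in box 2 (prior 1/3): the host opened box 2, so this case is ruled out; weight (1/3)·0 = 0.
If it is in box 3 (prior 1/3): only box 2 is available, probability 1; weight (1/3)·1 = 1/3.
The weights sum to 13/21.
So P(the gold coin in box 3 | the host opened box 2) = (1/3) / (13/21) = 7/13.

7/13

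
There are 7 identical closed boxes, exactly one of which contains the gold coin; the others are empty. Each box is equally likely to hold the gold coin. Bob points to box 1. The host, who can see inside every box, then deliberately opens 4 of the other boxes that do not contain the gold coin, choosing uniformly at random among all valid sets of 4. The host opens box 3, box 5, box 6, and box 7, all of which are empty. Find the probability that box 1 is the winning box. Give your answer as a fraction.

Consider each possible location of the gold coin in turn.
If it is in box 1 (prior 1/7): the host has 15 equally likely choices, so probability 1/15; weight (1/7)·(1/15) = 1/105.
If it is in either of boxes 2 and 4 (prior 1/7 each): the host has 5 equally likely choices, so probability 1/5; weight (1/7)·(1/5) = 1/35 each.
If it is in any of boxes 3, 5, 6, and 7 (prior 1/7 each): that box was opened and seen not to hold the prize — ruled out; weight (1/7)·0 = 0 each.
The weights sum to 1/15.
So P(the gold coin in box 1 | the host opened box 3, box 5, box 6, and box 7) = (1/105) / (1/15) = 1/7.

1/7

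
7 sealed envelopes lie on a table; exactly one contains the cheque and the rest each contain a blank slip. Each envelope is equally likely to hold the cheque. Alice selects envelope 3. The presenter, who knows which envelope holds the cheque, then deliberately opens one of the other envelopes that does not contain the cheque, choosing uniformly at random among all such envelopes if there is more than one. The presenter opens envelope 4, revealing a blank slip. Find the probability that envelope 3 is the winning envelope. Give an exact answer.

Condition on the true location of the cheque.
If it is in any of envelopes 1, 2, 5, 6, and 7 (prior 1/7 each): the presenter has 5 equally likely choices, so probability 1/5; weight (1/7)·(1/5) = 1/35 each.
If it is in envelope 3 (prior 1/7): the presenter has 6 equally likely choices, so probability 1/6; weight (1/7)·(1/6) = 1/42.
If it is in envelope 4 (prior 1/7): the presenter opened envelope 4, so this case is ruled out; weight (1/7)·0 = 0.
The weights sum to 1/6.
So P(the cheque in envelope 3 | the presenter opened envelope 4) = (1/42) / (1/6) = 1/7.

1/7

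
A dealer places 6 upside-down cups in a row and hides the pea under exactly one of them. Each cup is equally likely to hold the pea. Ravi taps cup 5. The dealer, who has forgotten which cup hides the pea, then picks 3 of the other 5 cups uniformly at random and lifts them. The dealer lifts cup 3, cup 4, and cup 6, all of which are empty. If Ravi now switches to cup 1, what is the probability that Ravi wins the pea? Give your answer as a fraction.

Consider each possible location of the pea in turn.
If it is under any of cups 1, 2, and 5 (prior 1/6 each): the dealer picks exactly this set with probability 1/10 regardless, and none is the prize; weight (1/6)·(1/10) = 1/60 each.
If it is under any of cups 3, 4, and 6 (prior 1/6 each): that cup was opened and seen not to hold the prize — ruled out; weight (1/6)·0 = 0 each.
The weights sum to 1/20.
So P(the pea under cup 1 | the dealer opened cup 3, cup 4, and cup 6) = (1/60) / (1/20) = 1/3.

1/3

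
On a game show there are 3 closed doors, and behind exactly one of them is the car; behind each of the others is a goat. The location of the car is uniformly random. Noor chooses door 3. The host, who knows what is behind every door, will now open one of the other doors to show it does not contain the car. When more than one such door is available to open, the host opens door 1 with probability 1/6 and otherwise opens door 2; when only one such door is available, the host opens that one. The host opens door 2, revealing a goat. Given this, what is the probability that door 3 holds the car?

Consider each possible location of the car in turn.
If it is behind door 1 (prior 1/3): only door 2 is available, probability 1; weight (1/3)·1 = 1/3.
If it is behind door 2 (prior 1/3): the host opened door 2, so this case is ruled out; weight (1/3)·0 = 0.
If it is behind door 3 (prior 1/3): door 1 is available but not opened, probability 5/6; weight (1/3)·(5/6) = 5/18.
The weights sum to 11/18.
So P(the car behind door 3 | the host opened door 2) = (5/18) / (11/18) = 5/11.

5/11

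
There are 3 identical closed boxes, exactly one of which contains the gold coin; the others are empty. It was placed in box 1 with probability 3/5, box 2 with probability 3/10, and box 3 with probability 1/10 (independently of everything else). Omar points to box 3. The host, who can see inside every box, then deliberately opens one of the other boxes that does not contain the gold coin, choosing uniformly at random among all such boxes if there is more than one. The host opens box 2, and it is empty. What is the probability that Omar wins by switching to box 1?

Apply Bayes' rule, conditioning on where the gold coin actually is.
If it is in box 1 (prior 3/5): the host has no choice, probability 1; weight (3/5)·1 = 3/5.
If it is in box 2 (prior 3/10): the host opened box 2, so this case is ruled out; weight (3/10)·0 = 0.
If it is in box 3 (prior 1/10): the host has 2 equally likely choices, so probability 1/2; weight (1/10)·(1/2) = 1/20.
The weights sum to 13/20.
So P(the gold coin in box 1 | the host opened box 2) = (3/5) / (13/20) = 12/13.

12/13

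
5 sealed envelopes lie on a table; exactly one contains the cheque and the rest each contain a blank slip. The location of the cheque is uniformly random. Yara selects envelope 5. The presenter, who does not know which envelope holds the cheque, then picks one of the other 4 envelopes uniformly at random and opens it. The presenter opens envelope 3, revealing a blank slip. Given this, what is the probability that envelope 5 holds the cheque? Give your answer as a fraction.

Consider each possible location of the cheque in turn.
If it is in any of envelopes 1, 2, 4, and 5 (prior 1/5 each): the presenter picks envelope 3 with probability 1/4 regardless, and it is not the prize; weight (1/5)·(1/4) = 1/20 each.
If it is in envelope 3 (prior 1/5): the presenter opened envelope 3, so this case is ruled out; weight (1/5)·0 = 0.
The weights sum to 1/5.
So P(the cheque in envelope 5 | the presenter opened envelope 3) = (1/20) / (1/5) = 1/4.

1/4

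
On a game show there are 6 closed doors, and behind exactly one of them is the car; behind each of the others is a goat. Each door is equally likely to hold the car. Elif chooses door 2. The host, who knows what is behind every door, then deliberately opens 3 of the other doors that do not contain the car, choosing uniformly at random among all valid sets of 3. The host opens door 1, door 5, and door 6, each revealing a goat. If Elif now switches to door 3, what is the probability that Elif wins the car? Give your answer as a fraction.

Apply Bayes' rule, conditioning on where the car actually is.
If it is behind any of doors 1, 5, and 6 (prior 1/6 each): that door was opened and seen not to hold the prize — ruled out; weight (1/6)·0 = 0 each.
If it is behind door 2 (prior 1/6): the host has 10 equally likely choices, so probability 1/10; weight (1/6)·(1/10) = 1/60.
If it is behind either of doors 3 and 4 (prior 1/6 each): the host has 4 equally likely choices, so probability 1/4; weight (1/6)·(1/4) = 1/24 each.
The weights sum to 1/10.
So P(the car behind door 3 | the host opened door 1, door 5, and door 6) = (1/24) / (1/10) = 5/12.

5/12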